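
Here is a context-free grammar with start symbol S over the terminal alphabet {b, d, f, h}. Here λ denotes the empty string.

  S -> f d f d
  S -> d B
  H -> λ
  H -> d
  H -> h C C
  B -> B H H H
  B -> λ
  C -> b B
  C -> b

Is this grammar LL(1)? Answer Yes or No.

No

FIRST(S) = {d, f}
FIRST(H) = {λ, d, h}
FIRST(B) = {λ, d, h}
FIRST(C) = {b}
FOLLOW(S) = {$}
FOLLOW(H) = {$, b, d, h}
FOLLOW(B) = {$, b, d, h}
FOLLOW(C) = {$, b, d, h}
Cell M[B, $] receives both B -> B H H H and B -> λ — the grammar is not LL(1).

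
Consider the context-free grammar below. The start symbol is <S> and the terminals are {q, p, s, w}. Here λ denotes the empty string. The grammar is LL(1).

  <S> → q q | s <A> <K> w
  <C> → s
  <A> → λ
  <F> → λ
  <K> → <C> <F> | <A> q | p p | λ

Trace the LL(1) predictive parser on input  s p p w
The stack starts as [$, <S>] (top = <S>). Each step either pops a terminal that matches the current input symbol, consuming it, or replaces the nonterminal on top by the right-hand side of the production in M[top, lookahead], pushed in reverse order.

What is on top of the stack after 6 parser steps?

w

     Stack          Input      Action
  1  $ <S>          s p p w $  expand <S> → s <A> <K> w
  2  $ w <K> <A> s  s p p w $  match s
  3  $ w <K> <A>    p p w $    expand <A> → λ
  4  $ w <K>        p p w $    expand <K> → p p
  5  $ w p p        p p w $    match p
  6  $ w p          p w $      match p
Stack after step 6: $ w (top = w).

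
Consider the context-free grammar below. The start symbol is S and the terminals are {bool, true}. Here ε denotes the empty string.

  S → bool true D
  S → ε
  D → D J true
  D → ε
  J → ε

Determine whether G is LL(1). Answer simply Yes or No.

No

FIRST(S) = {ε, bool}
FIRST(D) = {ε, true}
FIRST(J) = {ε}
FOLLOW(S) = {$}
FOLLOW(D) = {$, true}
FOLLOW(J) = {true}
Cell M[D, true] receives both D → D J true and D → ε — the grammar is not LL(1).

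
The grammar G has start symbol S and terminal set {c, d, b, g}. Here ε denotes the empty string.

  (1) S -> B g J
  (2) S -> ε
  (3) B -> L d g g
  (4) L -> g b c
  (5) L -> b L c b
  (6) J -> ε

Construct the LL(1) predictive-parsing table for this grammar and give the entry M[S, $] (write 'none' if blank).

S -> ε

FIRST(L): from L->g b c we get {g}; from L->b L c b we get {b}. So FIRST(L) = {b, g}.
FIRST(J): from J->ε we get {ε}. So FIRST(J) = {ε}.
FIRST(B): from B->L d g g we get {b, g}. So FIRST(B) = {b, g}.
FIRST(S): from S->B g J we get {b, g}; from S->ε we get {ε}. So FIRST(S) = {ε, b, g}.
FOLLOW(S) includes $ since S is the start symbol.
FOLLOW(S): S appears on no right-hand side. Thus FOLLOW(S) = {$}.
For S -> B g J: FIRST(B g J) = {b, g}, so it goes in M[S, t] for t ∈ {b, g}.
For S -> ε: FIRST(ε) = {ε}, so it goes in M[S, t] for t ∈ {}; since ε ∈ FIRST, also for every t ∈ FOLLOW(S) = {$}.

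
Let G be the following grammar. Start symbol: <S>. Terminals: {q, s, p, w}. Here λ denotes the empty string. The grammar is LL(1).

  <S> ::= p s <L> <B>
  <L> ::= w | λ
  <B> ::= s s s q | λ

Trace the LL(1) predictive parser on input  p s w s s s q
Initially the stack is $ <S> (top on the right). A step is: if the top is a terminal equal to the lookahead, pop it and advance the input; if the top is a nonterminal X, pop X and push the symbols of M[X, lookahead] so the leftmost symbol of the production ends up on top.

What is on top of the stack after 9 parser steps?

q

step 1: stack=$ <S>  input=p s w s s s q $  — expand <S> ::= p s <L> <B>
step 2: stack=$ <B> <L> s p  input=p s w s s s q $  — match p
step 3: stack=$ <B> <L> s  input=s w s s s q $  — match s
step 4: stack=$ <B> <L>  input=w s s s q $  — expand <L> ::= w
step 5: stack=$ <B> w  input=w s s s q $  — match w
step 6: stack=$ <B>  input=s s s q $  — expand <B> ::= s s s q
step 7: stack=$ q s s s  input=s s s q $  — match s
step 8: stack=$ q s s  input=s s q $  — match s
step 9: stack=$ q s  input=s q $  — match s
Stack after step 9: $ q (top = q).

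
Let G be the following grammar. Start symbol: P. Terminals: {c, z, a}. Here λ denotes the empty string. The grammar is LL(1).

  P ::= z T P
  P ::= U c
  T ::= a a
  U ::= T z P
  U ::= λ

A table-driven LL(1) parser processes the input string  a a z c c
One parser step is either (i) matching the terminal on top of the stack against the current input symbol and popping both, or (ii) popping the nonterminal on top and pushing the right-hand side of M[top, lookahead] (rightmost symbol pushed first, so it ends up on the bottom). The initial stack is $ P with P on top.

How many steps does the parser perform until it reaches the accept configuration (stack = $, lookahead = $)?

step 1: stack=$ P  input=a a z c c $  — expand P ::= U c
step 2: stack=$ c U  input=a a z c c $  — expand U ::= T z P
step 3: stack=$ c P z T  input=a a z c c $  — expand T ::= a a
step 4: stack=$ c P z a a  input=a a z c c $  — match a
step 5: stack=$ c P z a  input=a z c c $  — match a
step 6: stack=$ c P z  input=z c c $  — match z
step 7: stack=$ c P  input=c c $  — expand P ::= U c
step 8: stack=$ c c U  input=c c $  — expand U ::= λ
step 9: stack=$ c c  input=c c $  — match c
step 10: stack=$ c  input=c $  — match c
Accept reached after 10 steps.

10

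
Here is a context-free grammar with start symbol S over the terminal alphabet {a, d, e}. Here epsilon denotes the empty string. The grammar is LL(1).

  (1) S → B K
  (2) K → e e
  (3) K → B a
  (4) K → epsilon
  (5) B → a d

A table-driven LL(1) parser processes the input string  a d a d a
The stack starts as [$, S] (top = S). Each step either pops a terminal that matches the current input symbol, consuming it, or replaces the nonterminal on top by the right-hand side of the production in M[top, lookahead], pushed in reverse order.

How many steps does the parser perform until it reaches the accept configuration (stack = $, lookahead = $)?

     Stack    Input        Action
  1  $ S      a d a d a $  expand S → B K
  2  $ K B    a d a d a $  expand B → a d
  3  $ K d a  a d a d a $  match a
  4  $ K d    d a d a $    match d
  5  $ K      a d a $      expand K → B a
  6  $ a B    a d a $      expand B → a d
  7  $ a d a  a d a $      match a
  8  $ a d    d a $        match d
  9  $ a      a $          match a
Accept reached after 9 steps.

9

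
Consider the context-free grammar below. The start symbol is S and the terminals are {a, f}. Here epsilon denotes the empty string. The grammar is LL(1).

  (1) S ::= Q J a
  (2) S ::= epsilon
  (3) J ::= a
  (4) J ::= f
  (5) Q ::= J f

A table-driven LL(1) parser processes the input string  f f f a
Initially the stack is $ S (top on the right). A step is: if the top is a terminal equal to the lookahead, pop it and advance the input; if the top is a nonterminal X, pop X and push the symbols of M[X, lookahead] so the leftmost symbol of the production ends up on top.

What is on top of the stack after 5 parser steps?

     Stack      Input      Action
  1  $ S        f f f a $  expand S ::= Q J a
  2  $ a J Q    f f f a $  expand Q ::= J f
  3  $ a J f J  f f f a $  expand J ::= f
  4  $ a J f f  f f f a $  match f
  5  $ a J f    f f a $    match f
Stack after step 5: $ a J (top = J).

J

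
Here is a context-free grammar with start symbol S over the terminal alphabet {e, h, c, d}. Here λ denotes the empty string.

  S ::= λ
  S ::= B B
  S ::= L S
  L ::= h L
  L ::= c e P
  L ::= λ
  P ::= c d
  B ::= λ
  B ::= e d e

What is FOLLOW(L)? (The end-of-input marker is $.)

FIRST(L): from L::=h L we get {h}; from L::=c e P we get {c}; from L::=λ we get {λ}. So FIRST(L) = {λ, c, h}.
FIRST(P): from P::=c d we get {c}. So FIRST(P) = {c}.
FIRST(B): from B::=λ we get {λ}; from B::=e d e we get {e}. So FIRST(B) = {λ, e}.
FIRST(S): from S::=λ we get {λ}; from S::=B B we get {λ, e}; from S::=L S we get {λ, c, e, h}. So FIRST(S) = {λ, c, e, h}.
FOLLOW(S) includes $ since S is the start symbol.
FOLLOW(S): in S::=L S, the suffix after S is empty (adds nothing new). Thus FOLLOW(S) = {$}.
FOLLOW(L): in S::=L S, L is followed by S with FIRST {λ, c, e, h}; in S::=L S, the suffix after L is nullable, so FOLLOW(L) ⊇ FOLLOW(S) = {$}; in L::=h L, the suffix after L is empty (adds nothing new). Thus FOLLOW(L) = {$, c, e, h}.
FOLLOW(P): in L::=c e P, the suffix after P is empty, so FOLLOW(P) ⊇ FOLLOW(L) = {$, c, e, h}. Thus FOLLOW(P) = {$, c, e, h}.
FOLLOW(B): in S::=B B (occurrence 1), B is followed by B with FIRST {λ, e}; in S::=B B (occurrence 1), the suffix after B is nullable, so FOLLOW(B) ⊇ FOLLOW(S) = {$}; in S::=B B (occurrence 2), the suffix after B is empty, so FOLLOW(B) ⊇ FOLLOW(S) = {$}. Thus FOLLOW(B) = {$, e}.

{$, c, e, h}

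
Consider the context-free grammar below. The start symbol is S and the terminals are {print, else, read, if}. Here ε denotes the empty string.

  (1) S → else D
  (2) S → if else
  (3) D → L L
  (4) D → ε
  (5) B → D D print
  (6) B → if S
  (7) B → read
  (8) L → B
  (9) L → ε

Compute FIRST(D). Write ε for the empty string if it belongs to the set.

{ε, if, print, read}

FIRST(S) = {else, if}
FIRST(D) = {ε, if, print, read}  (via L L)
FIRST(B) = {if, print, read}  (via D D print)
FIRST(L) = {ε, if, print, read}  (via B)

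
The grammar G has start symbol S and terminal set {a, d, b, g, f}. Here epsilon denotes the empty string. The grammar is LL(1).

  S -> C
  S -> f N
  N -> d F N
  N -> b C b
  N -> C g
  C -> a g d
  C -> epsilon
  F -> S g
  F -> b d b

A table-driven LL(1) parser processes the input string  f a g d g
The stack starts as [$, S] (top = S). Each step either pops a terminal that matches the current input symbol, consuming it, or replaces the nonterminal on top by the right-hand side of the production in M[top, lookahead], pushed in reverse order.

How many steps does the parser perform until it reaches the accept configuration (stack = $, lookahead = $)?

8

     Stack      Input        Action
  1  $ S        f a g d g $  expand S -> f N
  2  $ N f      f a g d g $  match f
  3  $ N        a g d g $    expand N -> C g
  4  $ g C      a g d g $    expand C -> a g d
  5  $ g d g a  a g d g $    match a
  6  $ g d g    g d g $      match g
  7  $ g d      d g $        match d
  8  $ g        g $          match g
Accept reached after 8 steps.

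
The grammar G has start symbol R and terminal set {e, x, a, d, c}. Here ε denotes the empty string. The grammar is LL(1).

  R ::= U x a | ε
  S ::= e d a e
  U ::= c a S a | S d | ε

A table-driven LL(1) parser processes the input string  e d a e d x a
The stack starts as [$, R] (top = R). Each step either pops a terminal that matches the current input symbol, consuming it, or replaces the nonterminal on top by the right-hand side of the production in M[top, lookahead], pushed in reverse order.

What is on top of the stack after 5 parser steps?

a

     Stack            Input            Action
  1  $ R              e d a e d x a $  expand R ::= U x a
  2  $ a x U          e d a e d x a $  expand U ::= S d
  3  $ a x d S        e d a e d x a $  expand S ::= e d a e
  4  $ a x d e a d e  e d a e d x a $  match e
  5  $ a x d e a d    d a e d x a $    match d
Stack after step 5: $ a x d e a (top = a).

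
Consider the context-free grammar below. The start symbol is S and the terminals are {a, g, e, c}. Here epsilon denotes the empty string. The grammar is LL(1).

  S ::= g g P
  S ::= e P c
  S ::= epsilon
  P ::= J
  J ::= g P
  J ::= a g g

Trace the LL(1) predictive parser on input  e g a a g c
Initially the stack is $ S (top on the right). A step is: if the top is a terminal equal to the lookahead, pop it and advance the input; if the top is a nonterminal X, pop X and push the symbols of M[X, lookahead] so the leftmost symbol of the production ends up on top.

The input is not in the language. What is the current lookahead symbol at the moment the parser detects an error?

step 1: stack=$ S  input=e g a a g c $  — expand S ::= e P c
step 2: stack=$ c P e  input=e g a a g c $  — match e
step 3: stack=$ c P  input=g a a g c $  — expand P ::= J
step 4: stack=$ c J  input=g a a g c $  — expand J ::= g P
step 5: stack=$ c P g  input=g a a g c $  — match g
step 6: stack=$ c P  input=a a g c $  — expand P ::= J
step 7: stack=$ c J  input=a a g c $  — expand J ::= a g g
step 8: stack=$ c g g a  input=a a g c $  — match a
step 9: stack=$ c g g  input=a g c $  — error: top is terminal g but lookahead is a

a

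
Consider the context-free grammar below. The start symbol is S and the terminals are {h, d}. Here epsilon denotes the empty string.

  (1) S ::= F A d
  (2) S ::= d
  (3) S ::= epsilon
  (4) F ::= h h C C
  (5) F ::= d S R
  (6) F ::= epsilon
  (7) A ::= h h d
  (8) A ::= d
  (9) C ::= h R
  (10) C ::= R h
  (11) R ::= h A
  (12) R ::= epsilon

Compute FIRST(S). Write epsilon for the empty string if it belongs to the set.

{epsilon, d, h}

FIRST(F) = {epsilon, d, h}
FIRST(A) = {d, h}
FIRST(R) = {epsilon, h}
FIRST(S) = {epsilon, d, h}  (via F A d)
FIRST(C) = {h}  (via R h)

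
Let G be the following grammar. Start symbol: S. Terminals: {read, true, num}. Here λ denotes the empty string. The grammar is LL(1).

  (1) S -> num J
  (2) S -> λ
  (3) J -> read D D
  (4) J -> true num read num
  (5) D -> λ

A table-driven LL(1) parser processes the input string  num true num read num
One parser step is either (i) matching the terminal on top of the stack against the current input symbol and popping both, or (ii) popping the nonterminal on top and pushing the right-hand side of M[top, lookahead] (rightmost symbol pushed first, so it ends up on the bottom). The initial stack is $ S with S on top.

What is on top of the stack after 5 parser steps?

read

step 1: stack=$ S  input=num true num read num $  — expand S -> num J
step 2: stack=$ J num  input=num true num read num $  — match num
step 3: stack=$ J  input=true num read num $  — expand J -> true num read num
step 4: stack=$ num read num true  input=true num read num $  — match true
step 5: stack=$ num read num  input=num read num $  — match num
Stack after step 5: $ num read (top = read).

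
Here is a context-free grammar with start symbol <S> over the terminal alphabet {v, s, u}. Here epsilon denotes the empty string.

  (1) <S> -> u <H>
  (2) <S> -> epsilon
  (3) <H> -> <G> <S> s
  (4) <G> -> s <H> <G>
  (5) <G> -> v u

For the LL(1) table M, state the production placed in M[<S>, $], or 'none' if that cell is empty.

FIRST(<S>) = {epsilon, u}
FIRST(<G>) = {s, v}
FIRST(<H>) = {s, v}  (via <G> <S> s)
FOLLOW(<S>) includes $ since <S> is the start symbol.
FOLLOW(<S>): in <H>-><G> <S> s, <S> is followed by s with FIRST {s}. Thus FOLLOW(<S>) = {$, s}.
For <S> -> u <H>: FIRST(u <H>) = {u}, so it goes in M[<S>, t] for t ∈ {u}.
For <S> -> epsilon: FIRST(epsilon) = {epsilon}, so it goes in M[<S>, t] for t ∈ {}; since epsilon ∈ FIRST, also for every t ∈ FOLLOW(<S>) = {$, s}.

<S> -> epsilon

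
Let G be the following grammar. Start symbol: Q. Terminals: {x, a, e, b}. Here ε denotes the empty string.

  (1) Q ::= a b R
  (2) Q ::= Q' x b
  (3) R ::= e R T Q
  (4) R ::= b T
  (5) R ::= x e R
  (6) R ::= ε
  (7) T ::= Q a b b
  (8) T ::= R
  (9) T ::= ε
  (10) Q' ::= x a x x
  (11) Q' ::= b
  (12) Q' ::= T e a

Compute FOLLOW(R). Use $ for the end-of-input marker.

{$, a, b, e, x}

FIRST(R) = {ε, b, e, x}
FIRST(Q) = {a, b, e, x}  (via Q' x b)
FIRST(T) = {ε, a, b, e, x}  (via Q a b b, R)
FIRST(Q') = {a, b, e, x}  (via T e a)
FOLLOW(Q) includes $ since Q is the start symbol.
FOLLOW(Q'): in Q::=Q' x b, Q' is followed by x b with FIRST {x}. Thus FOLLOW(Q') = {x}.
FOLLOW(Q): in R::=e R T Q, the suffix after Q is empty, so FOLLOW(Q) ⊇ FOLLOW(R) = {$, a, b, e, x}; in T::=Q a b b, Q is followed by a b b with FIRST {a}. Thus FOLLOW(Q) = {$, a, b, e, x}.
FOLLOW(R): in Q::=a b R, the suffix after R is empty, so FOLLOW(R) ⊇ FOLLOW(Q) = {$, a, b, e, x}; in R::=e R T Q, R is followed by T Q with FIRST {a, b, e, x}; in R::=x e R, the suffix after R is empty (adds nothing new); in T::=R, the suffix after R is empty, so FOLLOW(R) ⊇ FOLLOW(T) = {$, a, b, e, x}. Thus FOLLOW(R) = {$, a, b, e, x}.
FOLLOW(T): in R::=e R T Q, T is followed by Q with FIRST {a, b, e, x}; in R::=b T, the suffix after T is empty, so FOLLOW(T) ⊇ FOLLOW(R) = {$, a, b, e, x}; in Q'::=T e a, T is followed by e a with FIRST {e}. Thus FOLLOW(T) = {$, a, b, e, x}.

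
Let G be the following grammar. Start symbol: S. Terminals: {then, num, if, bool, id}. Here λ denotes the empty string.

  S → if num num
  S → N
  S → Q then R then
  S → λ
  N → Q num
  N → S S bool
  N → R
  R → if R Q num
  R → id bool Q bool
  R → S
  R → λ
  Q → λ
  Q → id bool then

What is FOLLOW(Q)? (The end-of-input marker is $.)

{bool, num, then}

FIRST(Q) = {λ, id}
FIRST(S) = {λ, bool, id, if, num, then}  (via N, Q then R then)
FIRST(R) = {λ, bool, id, if, num, then}  (via S)
FIRST(N) = {λ, bool, id, if, num, then}  (via Q num, S S bool, R)
FOLLOW(S) includes $ since S is the start symbol.
FOLLOW(Q): in S→Q then R then, Q is followed by then R then with FIRST {then}; in N→Q num, Q is followed by num with FIRST {num}; in R→if R Q num, Q is followed by num with FIRST {num}; in R→id bool Q bool, Q is followed by bool with FIRST {bool}. Thus FOLLOW(Q) = {bool, num, then}.
FOLLOW(S): in N→S S bool (occurrence 1), S is followed by S bool with FIRST {bool, id, if, num, then}; in N→S S bool (occurrence 2), S is followed by bool with FIRST {bool}; in R→S, the suffix after S is empty, so FOLLOW(S) ⊇ FOLLOW(R) = {$, bool, id, if, num, then}. Thus FOLLOW(S) = {$, bool, id, if, num, then}.
FOLLOW(N): in S→N, the suffix after N is empty, so FOLLOW(N) ⊇ FOLLOW(S) = {$, bool, id, if, num, then}. Thus FOLLOW(N) = {$, bool, id, if, num, then}.
FOLLOW(R): in S→Q then R then, R is followed by then with FIRST {then}; in N→R, the suffix after R is empty, so FOLLOW(R) ⊇ FOLLOW(N) = {$, bool, id, if, num, then}; in R→if R Q num, R is followed by Q num with FIRST {id, num}. Thus FOLLOW(R) = {$, bool, id, if, num, then}.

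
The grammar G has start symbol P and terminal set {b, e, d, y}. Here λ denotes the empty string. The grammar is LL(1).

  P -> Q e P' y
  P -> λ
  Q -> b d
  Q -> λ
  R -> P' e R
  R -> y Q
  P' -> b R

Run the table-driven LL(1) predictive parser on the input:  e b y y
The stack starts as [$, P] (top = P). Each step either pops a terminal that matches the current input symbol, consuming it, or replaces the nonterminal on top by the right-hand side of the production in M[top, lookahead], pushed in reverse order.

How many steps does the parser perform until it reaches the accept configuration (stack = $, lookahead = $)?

9

     Stack       Input      Action
  1  $ P         e b y y $  expand P -> Q e P' y
  2  $ y P' e Q  e b y y $  expand Q -> λ
  3  $ y P' e    e b y y $  match e
  4  $ y P'      b y y $    expand P' -> b R
  5  $ y R b     b y y $    match b
  6  $ y R       y y $      expand R -> y Q
  7  $ y Q y     y y $      match y
  8  $ y Q       y $        expand Q -> λ
  9  $ y         y $        match y
Accept reached after 9 steps.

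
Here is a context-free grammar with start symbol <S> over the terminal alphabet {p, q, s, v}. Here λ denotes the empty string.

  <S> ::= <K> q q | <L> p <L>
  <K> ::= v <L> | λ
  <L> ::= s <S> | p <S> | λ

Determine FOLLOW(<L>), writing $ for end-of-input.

FIRST(<K>) = {λ, v}
FIRST(<L>) = {λ, p, s}
FIRST(<S>) = {p, q, s, v}  (via <K> q q, <L> p <L>)
FOLLOW(<S>) includes $ since <S> is the start symbol.
FOLLOW(<K>): in <S>::=<K> q q, <K> is followed by q q with FIRST {q}. Thus FOLLOW(<K>) = {q}.
FOLLOW(<S>): in <L>::=s <S>, the suffix after <S> is empty, so FOLLOW(<S>) ⊇ FOLLOW(<L>) = {$, p, q}; in <L>::=p <S>, the suffix after <S> is empty, so FOLLOW(<S>) ⊇ FOLLOW(<L>) = {$, p, q}. Thus FOLLOW(<S>) = {$, p, q}.
FOLLOW(<L>): in <S>::=<L> p <L> (occurrence 1), <L> is followed by p <L> with FIRST {p}; in <S>::=<L> p <L> (occurrence 2), the suffix after <L> is empty, so FOLLOW(<L>) ⊇ FOLLOW(<S>) = {$, p, q}; in <K>::=v <L>, the suffix after <L> is empty, so FOLLOW(<L>) ⊇ FOLLOW(<K>) = {q}. Thus FOLLOW(<L>) = {$, p, q}.

{$, p, q}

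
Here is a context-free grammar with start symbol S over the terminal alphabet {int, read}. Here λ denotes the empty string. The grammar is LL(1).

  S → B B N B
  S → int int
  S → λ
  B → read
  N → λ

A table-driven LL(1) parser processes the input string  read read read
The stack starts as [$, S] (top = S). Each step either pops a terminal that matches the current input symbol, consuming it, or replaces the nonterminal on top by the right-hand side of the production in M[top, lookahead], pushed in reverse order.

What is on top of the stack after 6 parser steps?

     Stack         Input             Action
  1  $ S           read read read $  expand S → B B N B
  2  $ B N B B     read read read $  expand B → read
  3  $ B N B read  read read read $  match read
  4  $ B N B       read read $       expand B → read
  5  $ B N read    read read $       match read
  6  $ B N         read $            expand N → λ
Stack after step 6: $ B (top = B).

B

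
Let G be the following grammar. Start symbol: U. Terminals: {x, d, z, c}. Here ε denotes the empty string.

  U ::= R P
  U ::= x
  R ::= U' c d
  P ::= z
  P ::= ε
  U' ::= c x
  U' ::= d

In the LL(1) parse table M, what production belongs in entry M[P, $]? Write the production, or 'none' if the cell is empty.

FIRST(P): from P::=z we get {z}; from P::=ε we get {ε}. So FIRST(P) = {ε, z}.
FIRST(U'): from U'::=c x we get {c}; from U'::=d we get {d}. So FIRST(U') = {c, d}.
FIRST(R): from R::=U' c d we get {c, d}. So FIRST(R) = {c, d}.
FIRST(U): from U::=R P we get {c, d}; from U::=x we get {x}. So FIRST(U) = {c, d, x}.
FOLLOW(U) includes $ since U is the start symbol.
FOLLOW(U): U appears on no right-hand side. Thus FOLLOW(U) = {$}.
FOLLOW(P): in U::=R P, the suffix after P is empty, so FOLLOW(P) ⊇ FOLLOW(U) = {$}. Thus FOLLOW(P) = {$}.
For P ::= z: FIRST(z) = {z}, so it goes in M[P, t] for t ∈ {z}.
For P ::= ε: FIRST(ε) = {ε}, so it goes in M[P, t] for t ∈ {}; since ε ∈ FIRST, also for every t ∈ FOLLOW(P) = {$}.

P ::= ε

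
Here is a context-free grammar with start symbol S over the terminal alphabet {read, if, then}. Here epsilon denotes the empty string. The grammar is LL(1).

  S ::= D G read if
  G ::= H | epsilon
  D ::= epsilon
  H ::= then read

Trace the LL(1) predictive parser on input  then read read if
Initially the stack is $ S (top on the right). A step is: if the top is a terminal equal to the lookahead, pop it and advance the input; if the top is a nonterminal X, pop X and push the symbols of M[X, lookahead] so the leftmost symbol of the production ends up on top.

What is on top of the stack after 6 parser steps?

     Stack                Input                Action
  1  $ S                  then read read if $  expand S ::= D G read if
  2  $ if read G D        then read read if $  expand D ::= epsilon
  3  $ if read G          then read read if $  expand G ::= H
  4  $ if read H          then read read if $  expand H ::= then read
  5  $ if read read then  then read read if $  match then
  6  $ if read read       read read if $       match read
Stack after step 6: $ if read (top = read).

read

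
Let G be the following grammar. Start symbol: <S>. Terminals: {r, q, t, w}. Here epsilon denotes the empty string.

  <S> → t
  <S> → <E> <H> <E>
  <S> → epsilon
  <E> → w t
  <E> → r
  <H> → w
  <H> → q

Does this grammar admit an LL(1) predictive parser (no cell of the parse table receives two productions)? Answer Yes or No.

Yes

FIRST(<S>) = {epsilon, r, t, w}
FIRST(<E>) = {r, w}
FIRST(<H>) = {q, w}
FOLLOW(<S>) = {$}
FOLLOW(<E>) = {$, q, w}
FOLLOW(<H>) = {r, w}
Each cell of M receives at most one production.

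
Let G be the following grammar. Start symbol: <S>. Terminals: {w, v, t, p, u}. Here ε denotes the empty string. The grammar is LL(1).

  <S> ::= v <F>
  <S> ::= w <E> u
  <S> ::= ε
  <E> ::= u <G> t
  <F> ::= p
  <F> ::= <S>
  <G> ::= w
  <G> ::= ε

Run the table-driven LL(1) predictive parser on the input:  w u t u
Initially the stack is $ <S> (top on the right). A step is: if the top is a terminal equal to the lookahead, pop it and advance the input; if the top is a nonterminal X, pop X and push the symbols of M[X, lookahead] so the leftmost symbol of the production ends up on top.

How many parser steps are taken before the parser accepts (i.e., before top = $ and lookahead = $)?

7

step 1: stack=$ <S>  input=w u t u $  — expand <S> ::= w <E> u
step 2: stack=$ u <E> w  input=w u t u $  — match w
step 3: stack=$ u <E>  input=u t u $  — expand <E> ::= u <G> t
step 4: stack=$ u t <G> u  input=u t u $  — match u
step 5: stack=$ u t <G>  input=t u $  — expand <G> ::= ε
step 6: stack=$ u t  input=t u $  — match t
step 7: stack=$ u  input=u $  — match u
Accept reached after 7 steps.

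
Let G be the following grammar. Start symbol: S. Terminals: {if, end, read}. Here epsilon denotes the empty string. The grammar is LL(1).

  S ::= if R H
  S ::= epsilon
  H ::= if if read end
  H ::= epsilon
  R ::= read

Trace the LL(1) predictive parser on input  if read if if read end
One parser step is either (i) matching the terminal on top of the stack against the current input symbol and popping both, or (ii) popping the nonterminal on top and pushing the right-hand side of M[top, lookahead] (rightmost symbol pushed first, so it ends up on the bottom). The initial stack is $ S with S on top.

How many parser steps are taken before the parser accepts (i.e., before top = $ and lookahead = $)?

9

     Stack             Input                     Action
  1  $ S               if read if if read end $  expand S ::= if R H
  2  $ H R if          if read if if read end $  match if
  3  $ H R             read if if read end $     expand R ::= read
  4  $ H read          read if if read end $     match read
  5  $ H               if if read end $          expand H ::= if if read end
  6  $ end read if if  if if read end $          match if
  7  $ end read if     if read end $             match if
  8  $ end read        read end $                match read
  9  $ end             end $                     match end
Accept reached after 9 steps.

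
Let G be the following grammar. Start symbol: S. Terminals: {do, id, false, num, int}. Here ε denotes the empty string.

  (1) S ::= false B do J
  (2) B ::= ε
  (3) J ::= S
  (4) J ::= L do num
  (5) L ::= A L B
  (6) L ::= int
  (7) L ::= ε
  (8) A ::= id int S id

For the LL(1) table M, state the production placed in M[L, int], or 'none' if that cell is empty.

L ::= int

FIRST(S): from S::=false B do J we get {false}. So FIRST(S) = {false}.
FIRST(B): from B::=ε we get {ε}. So FIRST(B) = {ε}.
FIRST(A): from A::=id int S id we get {id}. So FIRST(A) = {id}.
FIRST(L): from L::=A L B we get {id}; from L::=int we get {int}; from L::=ε we get {ε}. So FIRST(L) = {ε, id, int}.
FIRST(J): from J::=S we get {false}; from J::=L do num we get {do, id, int}. So FIRST(J) = {do, false, id, int}.
FOLLOW(S) includes $ since S is the start symbol.
FOLLOW(L): in J::=L do num, L is followed by do num with FIRST {do}; in L::=A L B, L is followed by B with FIRST {ε}; in L::=A L B, the suffix after L is nullable (adds nothing new). Thus FOLLOW(L) = {do}.
For L ::= A L B: FIRST(A L B) = {id}, so it goes in M[L, t] for t ∈ {id}.
For L ::= int: FIRST(int) = {int}, so it goes in M[L, t] for t ∈ {int}.
For L ::= ε: FIRST(ε) = {ε}, so it goes in M[L, t] for t ∈ {}; since ε ∈ FIRST, also for every t ∈ FOLLOW(L) = {do}.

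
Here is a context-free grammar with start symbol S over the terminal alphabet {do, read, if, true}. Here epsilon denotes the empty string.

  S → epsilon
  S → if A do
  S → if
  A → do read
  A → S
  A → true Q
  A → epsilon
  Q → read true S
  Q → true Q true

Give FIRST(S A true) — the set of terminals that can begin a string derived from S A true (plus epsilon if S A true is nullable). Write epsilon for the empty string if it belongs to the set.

FIRST(S) = {epsilon, if}
FIRST(Q) = {read, true}
FIRST(A) = {epsilon, do, if, true}  (via S)
FIRST(S A true): take FIRST of each symbol in turn, carrying on past any symbol whose FIRST contains epsilon; result {do, if, true}.

{do, if, true}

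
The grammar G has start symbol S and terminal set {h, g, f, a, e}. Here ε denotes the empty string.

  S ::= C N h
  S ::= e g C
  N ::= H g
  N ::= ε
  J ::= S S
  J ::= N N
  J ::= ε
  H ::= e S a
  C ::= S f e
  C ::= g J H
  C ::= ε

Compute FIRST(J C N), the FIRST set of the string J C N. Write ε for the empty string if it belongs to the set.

FIRST(H): from H::=e S a we get {e}. So FIRST(H) = {e}.
FIRST(N): from N::=H g we get {e}; from N::=ε we get {ε}. So FIRST(N) = {ε, e}.
FIRST(S): from S::=C N h we get {e, g, h}; from S::=e g C we get {e}. So FIRST(S) = {e, g, h}.
FIRST(J): from J::=S S we get {e, g, h}; from J::=N N we get {ε, e}; from J::=ε we get {ε}. So FIRST(J) = {ε, e, g, h}.
FIRST(C): from C::=S f e we get {e, g, h}; from C::=g J H we get {g}; from C::=ε we get {ε}. So FIRST(C) = {ε, e, g, h}.
FIRST(J C N): take FIRST of each symbol in turn, carrying on past any symbol whose FIRST contains ε; result {ε, e, g, h}.

{ε, e, g, h}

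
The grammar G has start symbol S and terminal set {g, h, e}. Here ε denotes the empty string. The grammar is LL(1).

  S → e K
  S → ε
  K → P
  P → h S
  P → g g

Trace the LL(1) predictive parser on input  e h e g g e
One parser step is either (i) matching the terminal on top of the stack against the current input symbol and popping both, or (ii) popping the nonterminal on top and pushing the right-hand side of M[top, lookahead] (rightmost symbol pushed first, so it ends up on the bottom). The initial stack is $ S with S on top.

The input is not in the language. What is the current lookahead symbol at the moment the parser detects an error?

e

      Stack  Input          Action
   1  $ S    e h e g g e $  expand S → e K
   2  $ K e  e h e g g e $  match e
   3  $ K    h e g g e $    expand K → P
   4  $ P    h e g g e $    expand P → h S
   5  $ S h  h e g g e $    match h
   6  $ S    e g g e $      expand S → e K
   7  $ K e  e g g e $      match e
   8  $ K    g g e $        expand K → P
   9  $ P    g g e $        expand P → g g
  10  $ g g  g g e $        match g
  11  $ g    g e $          match g
  12  $      e $            error: stack empty but input remains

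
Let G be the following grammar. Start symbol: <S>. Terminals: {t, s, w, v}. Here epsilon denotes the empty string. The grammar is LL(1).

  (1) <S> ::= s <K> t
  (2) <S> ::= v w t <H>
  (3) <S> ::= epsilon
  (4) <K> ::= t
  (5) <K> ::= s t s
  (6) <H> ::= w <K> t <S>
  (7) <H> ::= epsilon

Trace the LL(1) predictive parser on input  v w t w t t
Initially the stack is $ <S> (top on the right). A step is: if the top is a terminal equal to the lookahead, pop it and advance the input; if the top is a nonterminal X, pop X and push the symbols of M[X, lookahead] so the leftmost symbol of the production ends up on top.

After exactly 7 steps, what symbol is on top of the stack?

     Stack          Input          Action
  1  $ <S>          v w t w t t $  expand <S> ::= v w t <H>
  2  $ <H> t w v    v w t w t t $  match v
  3  $ <H> t w      w t w t t $    match w
  4  $ <H> t        t w t t $      match t
  5  $ <H>          w t t $        expand <H> ::= w <K> t <S>
  6  $ <S> t <K> w  w t t $        match w
  7  $ <S> t <K>    t t $          expand <K> ::= t
Stack after step 7: $ <S> t t (top = t).

t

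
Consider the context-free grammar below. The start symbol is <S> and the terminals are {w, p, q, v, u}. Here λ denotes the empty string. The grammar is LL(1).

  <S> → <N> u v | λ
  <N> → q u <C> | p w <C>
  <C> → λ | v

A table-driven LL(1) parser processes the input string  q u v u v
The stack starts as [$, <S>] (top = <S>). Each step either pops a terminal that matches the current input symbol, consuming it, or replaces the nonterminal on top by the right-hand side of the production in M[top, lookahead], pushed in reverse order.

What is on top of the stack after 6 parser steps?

step 1: stack=$ <S>  input=q u v u v $  — expand <S> → <N> u v
step 2: stack=$ v u <N>  input=q u v u v $  — expand <N> → q u <C>
step 3: stack=$ v u <C> u q  input=q u v u v $  — match q
step 4: stack=$ v u <C> u  input=u v u v $  — match u
step 5: stack=$ v u <C>  input=v u v $  — expand <C> → v
step 6: stack=$ v u v  input=v u v $  — match v
Stack after step 6: $ v u (top = u).

u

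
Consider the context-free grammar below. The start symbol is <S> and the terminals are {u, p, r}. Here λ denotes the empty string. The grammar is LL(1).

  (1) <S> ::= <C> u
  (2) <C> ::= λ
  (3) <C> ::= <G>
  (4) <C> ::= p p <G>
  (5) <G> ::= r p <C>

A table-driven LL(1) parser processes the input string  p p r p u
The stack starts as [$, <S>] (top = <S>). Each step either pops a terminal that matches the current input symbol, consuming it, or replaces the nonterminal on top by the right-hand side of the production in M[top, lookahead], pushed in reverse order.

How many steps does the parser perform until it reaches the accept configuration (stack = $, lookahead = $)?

9

     Stack        Input        Action
  1  $ <S>        p p r p u $  expand <S> ::= <C> u
  2  $ u <C>      p p r p u $  expand <C> ::= p p <G>
  3  $ u <G> p p  p p r p u $  match p
  4  $ u <G> p    p r p u $    match p
  5  $ u <G>      r p u $      expand <G> ::= r p <C>
  6  $ u <C> p r  r p u $      match r
  7  $ u <C> p    p u $        match p
  8  $ u <C>      u $          expand <C> ::= λ
  9  $ u          u $          match u
Accept reached after 9 steps.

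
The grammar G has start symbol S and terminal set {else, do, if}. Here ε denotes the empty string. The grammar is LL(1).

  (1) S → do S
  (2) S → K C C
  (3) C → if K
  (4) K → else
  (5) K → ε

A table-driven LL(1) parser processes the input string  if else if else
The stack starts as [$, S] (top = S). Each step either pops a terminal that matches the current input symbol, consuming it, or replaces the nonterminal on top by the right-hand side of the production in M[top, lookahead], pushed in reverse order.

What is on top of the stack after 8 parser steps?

step 1: stack=$ S  input=if else if else $  — expand S → K C C
step 2: stack=$ C C K  input=if else if else $  — expand K → ε
step 3: stack=$ C C  input=if else if else $  — expand C → if K
step 4: stack=$ C K if  input=if else if else $  — match if
step 5: stack=$ C K  input=else if else $  — expand K → else
step 6: stack=$ C else  input=else if else $  — match else
step 7: stack=$ C  input=if else $  — expand C → if K
step 8: stack=$ K if  input=if else $  — match if
Stack after step 8: $ K (top = K).

K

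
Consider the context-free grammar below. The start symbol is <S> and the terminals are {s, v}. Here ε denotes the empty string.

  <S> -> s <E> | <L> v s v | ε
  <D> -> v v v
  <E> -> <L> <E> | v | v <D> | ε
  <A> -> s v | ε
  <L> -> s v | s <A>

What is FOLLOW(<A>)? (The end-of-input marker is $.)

FIRST(<D>) = {v}
FIRST(<A>) = {ε, s}
FIRST(<L>) = {s}
FIRST(<S>) = {ε, s}  (via <L> v s v)
FIRST(<E>) = {ε, s, v}  (via <L> <E>)
FOLLOW(<S>) includes $ since <S> is the start symbol.
FOLLOW(<S>): <S> appears on no right-hand side. Thus FOLLOW(<S>) = {$}.
FOLLOW(<E>): in <S>->s <E>, the suffix after <E> is empty, so FOLLOW(<E>) ⊇ FOLLOW(<S>) = {$}; in <E>-><L> <E>, the suffix after <E> is empty (adds nothing new). Thus FOLLOW(<E>) = {$}.
FOLLOW(<D>): in <E>->v <D>, the suffix after <D> is empty, so FOLLOW(<D>) ⊇ FOLLOW(<E>) = {$}. Thus FOLLOW(<D>) = {$}.
FOLLOW(<L>): in <S>-><L> v s v, <L> is followed by v s v with FIRST {v}; in <E>-><L> <E>, <L> is followed by <E> with FIRST {ε, s, v}; in <E>-><L> <E>, the suffix after <L> is nullable, so FOLLOW(<L>) ⊇ FOLLOW(<E>) = {$}. Thus FOLLOW(<L>) = {$, s, v}.
FOLLOW(<A>): in <L>->s <A>, the suffix after <A> is empty, so FOLLOW(<A>) ⊇ FOLLOW(<L>) = {$, s, v}. Thus FOLLOW(<A>) = {$, s, v}.

{$, s, v}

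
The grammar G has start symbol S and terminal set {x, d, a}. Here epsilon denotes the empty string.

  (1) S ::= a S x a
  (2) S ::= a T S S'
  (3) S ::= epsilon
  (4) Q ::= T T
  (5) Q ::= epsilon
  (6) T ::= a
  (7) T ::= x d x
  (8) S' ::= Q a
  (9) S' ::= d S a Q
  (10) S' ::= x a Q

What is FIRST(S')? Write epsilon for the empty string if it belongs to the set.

FIRST(S): from S::=a S x a we get {a}; from S::=a T S S' we get {a}; from S::=epsilon we get {epsilon}. So FIRST(S) = {epsilon, a}.
FIRST(T): from T::=a we get {a}; from T::=x d x we get {x}. So FIRST(T) = {a, x}.
FIRST(Q): from Q::=T T we get {a, x}; from Q::=epsilon we get {epsilon}. So FIRST(Q) = {epsilon, a, x}.
FIRST(S'): from S'::=Q a we get {a, x}; from S'::=d S a Q we get {d}; from S'::=x a Q we get {x}. So FIRST(S') = {a, d, x}.

{a, d, x}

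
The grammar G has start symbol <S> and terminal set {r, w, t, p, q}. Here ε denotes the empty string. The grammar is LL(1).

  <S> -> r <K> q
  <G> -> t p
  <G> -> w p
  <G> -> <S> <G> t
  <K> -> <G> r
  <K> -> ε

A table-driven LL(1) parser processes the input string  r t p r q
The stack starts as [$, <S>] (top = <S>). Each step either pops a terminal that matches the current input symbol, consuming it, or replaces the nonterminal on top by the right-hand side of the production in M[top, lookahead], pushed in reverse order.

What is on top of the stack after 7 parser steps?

     Stack      Input        Action
  1  $ <S>      r t p r q $  expand <S> -> r <K> q
  2  $ q <K> r  r t p r q $  match r
  3  $ q <K>    t p r q $    expand <K> -> <G> r
  4  $ q r <G>  t p r q $    expand <G> -> t p
  5  $ q r p t  t p r q $    match t
  6  $ q r p    p r q $      match p
  7  $ q r      r q $        match r
Stack after step 7: $ q (top = q).

q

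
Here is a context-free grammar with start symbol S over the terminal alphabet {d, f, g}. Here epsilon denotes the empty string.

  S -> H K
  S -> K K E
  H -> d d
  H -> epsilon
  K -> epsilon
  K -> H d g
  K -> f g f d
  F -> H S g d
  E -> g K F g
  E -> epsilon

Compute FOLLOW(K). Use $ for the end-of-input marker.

FIRST(H) = {epsilon, d}
FIRST(E) = {epsilon, g}
FIRST(K) = {epsilon, d, f}  (via H d g)
FIRST(S) = {epsilon, d, f, g}  (via H K, K K E)
FIRST(F) = {d, f, g}  (via H S g d)
FOLLOW(S) includes $ since S is the start symbol.
FOLLOW(S): in F->H S g d, S is followed by g d with FIRST {g}. Thus FOLLOW(S) = {$, g}.
FOLLOW(H): in S->H K, H is followed by K with FIRST {epsilon, d, f}; in S->H K, the suffix after H is nullable, so FOLLOW(H) ⊇ FOLLOW(S) = {$, g}; in K->H d g, H is followed by d g with FIRST {d}; in F->H S g d, H is followed by S g d with FIRST {d, f, g}. Thus FOLLOW(H) = {$, d, f, g}.
FOLLOW(K): in S->H K, the suffix after K is empty, so FOLLOW(K) ⊇ FOLLOW(S) = {$, g}; in S->K K E (occurrence 1), K is followed by K E with FIRST {epsilon, d, f, g}; in S->K K E (occurrence 1), the suffix after K is nullable, so FOLLOW(K) ⊇ FOLLOW(S) = {$, g}; in S->K K E (occurrence 2), K is followed by E with FIRST {epsilon, g}; in S->K K E (occurrence 2), the suffix after K is nullable, so FOLLOW(K) ⊇ FOLLOW(S) = {$, g}; in E->g K F g, K is followed by F g with FIRST {d, f, g}. Thus FOLLOW(K) = {$, d, f, g}.
FOLLOW(F): in E->g K F g, F is followed by g with FIRST {g}. Thus FOLLOW(F) = {g}.
FOLLOW(E): in S->K K E, the suffix after E is empty, so FOLLOW(E) ⊇ FOLLOW(S) = {$, g}. Thus FOLLOW(E) = {$, g}.

{$, d, f, g}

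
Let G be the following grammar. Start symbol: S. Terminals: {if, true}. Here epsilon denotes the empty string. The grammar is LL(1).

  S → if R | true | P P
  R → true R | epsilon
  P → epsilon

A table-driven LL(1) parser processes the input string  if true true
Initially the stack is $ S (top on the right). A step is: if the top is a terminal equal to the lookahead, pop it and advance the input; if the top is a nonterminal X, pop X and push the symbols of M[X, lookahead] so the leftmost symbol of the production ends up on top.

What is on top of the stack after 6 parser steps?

R

     Stack     Input           Action
  1  $ S       if true true $  expand S → if R
  2  $ R if    if true true $  match if
  3  $ R       true true $     expand R → true R
  4  $ R true  true true $     match true
  5  $ R       true $          expand R → true R
  6  $ R true  true $          match true
Stack after step 6: $ R (top = R).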